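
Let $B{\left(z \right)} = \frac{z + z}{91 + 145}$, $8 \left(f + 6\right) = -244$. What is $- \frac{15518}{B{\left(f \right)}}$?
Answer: $\frac{3662248}{73} \approx 50168.0$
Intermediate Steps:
$f = - \frac{73}{2}$ ($f = -6 + \frac{1}{8} \left(-244\right) = -6 - \frac{61}{2} = - \frac{73}{2} \approx -36.5$)
$B{\left(z \right)} = \frac{z}{118}$ ($B{\left(z \right)} = \frac{2 z}{236} = 2 z \frac{1}{236} = \frac{z}{118}$)
$- \frac{15518}{B{\left(f \right)}} = - \frac{15518}{\frac{1}{118} \left(- \frac{73}{2}\right)} = - \frac{15518}{- \frac{73}{236}} = - \frac{15518 \left(-236\right)}{73} = \left(-1\right) \left(- \frac{3662248}{73}\right) = \frac{3662248}{73}$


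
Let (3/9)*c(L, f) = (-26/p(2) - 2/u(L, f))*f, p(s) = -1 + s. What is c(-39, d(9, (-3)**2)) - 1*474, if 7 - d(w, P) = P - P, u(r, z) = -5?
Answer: -5058/5 ≈ -1011.6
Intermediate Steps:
d(w, P) = 7 (d(w, P) = 7 - (P - P) = 7 - 1*0 = 7 + 0 = 7)
c(L, f) = -384*f/5 (c(L, f) = 3*((-26/(-1 + 2) - 2/(-5))*f) = 3*((-26/1 - 2*(-1/5))*f) = 3*((-26*1 + 2/5)*f) = 3*((-26 + 2/5)*f) = 3*(-128*f/5) = -384*f/5)
c(-39, d(9, (-3)**2)) - 1*474 = -384/5*7 - 1*474 = -2688/5 - 474 = -5058/5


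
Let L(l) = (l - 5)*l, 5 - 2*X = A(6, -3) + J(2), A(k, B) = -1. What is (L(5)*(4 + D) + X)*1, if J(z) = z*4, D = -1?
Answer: -1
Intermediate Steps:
J(z) = 4*z
X = -1 (X = 5/2 - (-1 + 4*2)/2 = 5/2 - (-1 + 8)/2 = 5/2 - 1/2*7 = 5/2 - 7/2 = -1)
L(l) = l*(-5 + l) (L(l) = (-5 + l)*l = l*(-5 + l))
(L(5)*(4 + D) + X)*1 = ((5*(-5 + 5))*(4 - 1) - 1)*1 = ((5*0)*3 - 1)*1 = (0*3 - 1)*1 = (0 - 1)*1 = -1*1 = -1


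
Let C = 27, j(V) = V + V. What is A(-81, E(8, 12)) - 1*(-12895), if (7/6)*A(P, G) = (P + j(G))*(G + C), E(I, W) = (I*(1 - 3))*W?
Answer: 550615/7 ≈ 78659.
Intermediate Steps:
j(V) = 2*V
E(I, W) = -2*I*W (E(I, W) = (I*(-2))*W = (-2*I)*W = -2*I*W)
A(P, G) = 6*(27 + G)*(P + 2*G)/7 (A(P, G) = 6*((P + 2*G)*(G + 27))/7 = 6*((P + 2*G)*(27 + G))/7 = 6*((27 + G)*(P + 2*G))/7 = 6*(27 + G)*(P + 2*G)/7)
A(-81, E(8, 12)) - 1*(-12895) = (12*(-2*8*12)²/7 + (162/7)*(-81) + 324*(-2*8*12)/7 + (6/7)*(-2*8*12)*(-81)) - 1*(-12895) = ((12/7)*(-192)² - 13122/7 + (324/7)*(-192) + (6/7)*(-192)*(-81)) + 12895 = ((12/7)*36864 - 13122/7 - 62208/7 + 93312/7) + 12895 = (442368/7 - 13122/7 - 62208/7 + 93312/7) + 12895 = 460350/7 + 12895 = 550615/7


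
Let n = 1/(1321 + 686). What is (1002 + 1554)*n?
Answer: 284/223 ≈ 1.2735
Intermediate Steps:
n = 1/2007 ≈ 0.00049826
(1002 + 1554)*n = (1002 + 1554)*(1/2007) = 2556*(1/2007) = 284/223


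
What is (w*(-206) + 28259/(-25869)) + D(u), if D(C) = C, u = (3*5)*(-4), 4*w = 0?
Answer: -1580399/25869 ≈ -61.092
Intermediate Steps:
w = 0 (w = (1/4)*0 = 0)
u = -60 (u = 15*(-4) = -60)
(w*(-206) + 28259/(-25869)) + D(u) = (0*(-206) + 28259/(-25869)) - 60 = (0 + 28259*(-1/25869)) - 60 = (0 - 28259/25869) - 60 = -28259/25869 - 60 = -1580399/25869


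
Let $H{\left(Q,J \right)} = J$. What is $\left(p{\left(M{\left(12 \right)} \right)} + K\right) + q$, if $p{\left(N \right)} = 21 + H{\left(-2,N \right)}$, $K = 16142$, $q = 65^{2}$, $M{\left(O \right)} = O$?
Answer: $20400$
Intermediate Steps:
$q = 4225$
$p{\left(N \right)} = 21 + N$
$\left(p{\left(M{\left(12 \right)} \right)} + K\right) + q = \left(\left(21 + 12\right) + 16142\right) + 4225 = \left(33 + 16142\right) + 4225 = 16175 + 4225 = 20400$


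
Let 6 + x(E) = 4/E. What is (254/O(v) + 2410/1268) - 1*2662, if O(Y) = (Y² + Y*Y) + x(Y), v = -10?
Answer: -407932431/153428 ≈ -2658.8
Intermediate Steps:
x(E) = -6 + 4/E
O(Y) = -6 + 2*Y² + 4/Y (O(Y) = (Y² + Y*Y) + (-6 + 4/Y) = (Y² + Y²) + (-6 + 4/Y) = 2*Y² + (-6 + 4/Y) = -6 + 2*Y² + 4/Y)
(254/O(v) + 2410/1268) - 1*2662 = (254/(-6 + 2*(-10)² + 4/(-10)) + 2410/1268) - 1*2662 = (254/(-6 + 2*100 + 4*(-⅒)) + 2410*(1/1268)) - 2662 = (254/(-6 + 200 - ⅖) + 1205/634) - 2662 = (254/(968/5) + 1205/634) - 2662 = (254*(5/968) + 1205/634) - 2662 = (635/484 + 1205/634) - 2662 = 492905/153428 - 2662 = -407932431/153428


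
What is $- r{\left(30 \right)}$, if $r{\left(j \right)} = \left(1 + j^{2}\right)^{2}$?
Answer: $-811801$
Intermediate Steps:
$- r{\left(30 \right)} = - \left(1 + 30^{2}\right)^{2} = - \left(1 + 900\right)^{2} = - 901^{2} = \left(-1\right) 811801 = -811801$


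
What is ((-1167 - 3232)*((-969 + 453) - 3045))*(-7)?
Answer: -109653873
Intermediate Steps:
((-1167 - 3232)*((-969 + 453) - 3045))*(-7) = -4399*(-516 - 3045)*(-7) = -4399*(-3561)*(-7) = 15664839*(-7) = -109653873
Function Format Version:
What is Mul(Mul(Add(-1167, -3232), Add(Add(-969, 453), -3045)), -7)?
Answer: -109653873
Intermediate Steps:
Mul(Mul(Add(-1167, -3232), Add(Add(-969, 453), -3045)), -7) = Mul(Mul(-4399, Add(-516, -3045)), -7) = Mul(Mul(-4399, -3561), -7) = Mul(15664839, -7) = -109653873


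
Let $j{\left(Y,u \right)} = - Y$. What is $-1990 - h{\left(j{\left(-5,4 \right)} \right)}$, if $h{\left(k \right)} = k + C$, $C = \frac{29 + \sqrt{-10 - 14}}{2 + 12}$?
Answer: $- \frac{27959}{14} - \frac{i \sqrt{6}}{7} \approx -1997.1 - 0.34993 i$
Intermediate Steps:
$C = \frac{29}{14} + \frac{i \sqrt{6}}{7}$ ($C = \frac{29 + \sqrt{-24}}{14} = \left(29 + 2 i \sqrt{6}\right) \frac{1}{14} = \frac{29}{14} + \frac{i \sqrt{6}}{7} \approx 2.0714 + 0.34993 i$)
$h{\left(k \right)} = \frac{29}{14} + k + \frac{i \sqrt{6}}{7}$ ($h{\left(k \right)} = k + \left(\frac{29}{14} + \frac{i \sqrt{6}}{7}\right) = \frac{29}{14} + k + \frac{i \sqrt{6}}{7}$)
$-1990 - h{\left(j{\left(-5,4 \right)} \right)} = -1990 - \left(\frac{29}{14} - -5 + \frac{i \sqrt{6}}{7}\right) = -1990 - \left(\frac{29}{14} + 5 + \frac{i \sqrt{6}}{7}\right) = -1990 - \left(\frac{99}{14} + \frac{i \sqrt{6}}{7}\right) = - \frac{27959}{14} - \frac{i \sqrt{6}}{7}$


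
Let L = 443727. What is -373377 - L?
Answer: -817104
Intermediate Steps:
-373377 - L = -373377 - 1*443727 = -373377 - 443727 = -817104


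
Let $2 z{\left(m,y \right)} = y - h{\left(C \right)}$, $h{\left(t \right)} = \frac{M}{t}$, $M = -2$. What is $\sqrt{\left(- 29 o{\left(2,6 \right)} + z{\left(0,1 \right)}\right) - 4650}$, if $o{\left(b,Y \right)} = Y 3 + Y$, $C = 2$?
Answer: $i \sqrt{5345} \approx 73.109 i$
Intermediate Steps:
$h{\left(t \right)} = - \frac{2}{t}$
$o{\left(b,Y \right)} = 4 Y$ ($o{\left(b,Y \right)} = 3 Y + Y = 4 Y$)
$z{\left(m,y \right)} = \frac{1}{2} + \frac{y}{2}$ ($z{\left(m,y \right)} = \frac{y - - \frac{2}{2}}{2} = \frac{y - \left(-2\right) \frac{1}{2}}{2} = \frac{y - -1}{2} = \frac{y + 1}{2} = \frac{1 + y}{2} = \frac{1}{2} + \frac{y}{2}$)
$\sqrt{\left(- 29 o{\left(2,6 \right)} + z{\left(0,1 \right)}\right) - 4650} = \sqrt{\left(- 29 \cdot 4 \cdot 6 + \left(\frac{1}{2} + \frac{1}{2} \cdot 1\right)\right) - 4650} = \sqrt{\left(\left(-29\right) 24 + \left(\frac{1}{2} + \frac{1}{2}\right)\right) - 4650} = \sqrt{\left(-696 + 1\right) - 4650} = \sqrt{-695 - 4650} = \sqrt{-5345} = i \sqrt{5345}$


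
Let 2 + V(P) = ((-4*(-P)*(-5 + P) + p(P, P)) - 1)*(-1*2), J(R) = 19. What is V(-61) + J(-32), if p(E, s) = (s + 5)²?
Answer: -38461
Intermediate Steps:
p(E, s) = (5 + s)²
V(P) = -2*(5 + P)² - 8*P*(-5 + P) (V(P) = -2 + ((-4*(-P)*(-5 + P) + (5 + P)²) - 1)*(-1*2) = -2 + ((-(-4)*P*(-5 + P) + (5 + P)²) - 1)*(-2) = -2 + ((4*P*(-5 + P) + (5 + P)²) - 1)*(-2) = -2 + (((5 + P)² + 4*P*(-5 + P)) - 1)*(-2) = -2 + (-1 + (5 + P)² + 4*P*(-5 + P))*(-2) = -2 + (2 - 2*(5 + P)² - 8*P*(-5 + P)) = -2*(5 + P)² - 8*P*(-5 + P))
V(-61) + J(-32) = (-50 - 10*(-61)² + 20*(-61)) + 19 = (-50 - 10*3721 - 1220) + 19 = (-50 - 37210 - 1220) + 19 = -38480 + 19 = -38461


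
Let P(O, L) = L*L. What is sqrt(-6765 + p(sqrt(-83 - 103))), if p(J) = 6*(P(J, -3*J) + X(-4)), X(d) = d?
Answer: I*sqrt(16833) ≈ 129.74*I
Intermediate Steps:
P(O, L) = L**2
p(J) = -24 + 54*J**2 (p(J) = 6*((-3*J)**2 - 4) = 6*(9*J**2 - 4) = 6*(-4 + 9*J**2) = -24 + 54*J**2)
sqrt(-6765 + p(sqrt(-83 - 103))) = sqrt(-6765 + (-24 + 54*(sqrt(-83 - 103))**2)) = sqrt(-6765 + (-24 + 54*(sqrt(-186))**2)) = sqrt(-6765 + (-24 + 54*(I*sqrt(186))**2)) = sqrt(-6765 + (-24 + 54*(-186))) = sqrt(-6765 + (-24 - 10044)) = sqrt(-6765 - 10068) = sqrt(-16833) = I*sqrt(16833)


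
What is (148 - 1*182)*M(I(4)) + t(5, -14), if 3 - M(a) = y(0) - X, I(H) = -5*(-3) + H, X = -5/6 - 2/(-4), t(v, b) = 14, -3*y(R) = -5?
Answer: -20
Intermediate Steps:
y(R) = 5/3 (y(R) = -1/3*(-5) = 5/3)
X = -1/3 (X = -5*1/6 - 2*(-1/4) = -5/6 + 1/2 = -1/3 ≈ -0.33333)
I(H) = 15 + H
M(a) = 1 (M(a) = 3 - (5/3 - 1*(-1/3)) = 3 - (5/3 + 1/3) = 3 - 1*2 = 3 - 2 = 1)
(148 - 1*182)*M(I(4)) + t(5, -14) = (148 - 1*182)*1 + 14 = (148 - 182)*1 + 14 = -34*1 + 14 = -34 + 14 = -20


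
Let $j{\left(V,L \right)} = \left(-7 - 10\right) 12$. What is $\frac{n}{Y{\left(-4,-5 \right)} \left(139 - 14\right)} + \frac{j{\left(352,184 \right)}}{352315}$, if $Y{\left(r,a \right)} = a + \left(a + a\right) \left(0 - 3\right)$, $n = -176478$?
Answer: $- \frac{12435296814}{220196875} \approx -56.474$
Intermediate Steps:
$Y{\left(r,a \right)} = - 5 a$ ($Y{\left(r,a \right)} = a + 2 a \left(-3\right) = a - 6 a = - 5 a$)
$j{\left(V,L \right)} = -204$ ($j{\left(V,L \right)} = \left(-17\right) 12 = -204$)
$\frac{n}{Y{\left(-4,-5 \right)} \left(139 - 14\right)} + \frac{j{\left(352,184 \right)}}{352315} = - \frac{176478}{\left(-5\right) \left(-5\right) \left(139 - 14\right)} - \frac{204}{352315} = - \frac{176478}{25 \cdot 125} - \frac{204}{352315} = - \frac{176478}{3125} - \frac{204}{352315} = - \frac{12435296814}{220196875}$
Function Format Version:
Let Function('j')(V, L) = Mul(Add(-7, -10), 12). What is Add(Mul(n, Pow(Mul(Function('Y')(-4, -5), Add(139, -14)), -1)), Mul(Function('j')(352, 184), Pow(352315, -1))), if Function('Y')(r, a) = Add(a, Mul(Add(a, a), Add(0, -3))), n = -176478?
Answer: Rational(-12435296814, 220196875) ≈ -56.474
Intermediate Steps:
Function('Y')(r, a) = Mul(-5, a) (Function('Y')(r, a) = Add(a, Mul(Mul(2, a), -3)) = Add(a, Mul(-6, a)) = Mul(-5, a))
Function('j')(V, L) = -204 (Function('j')(V, L) = Mul(-17, 12) = -204)
Add(Mul(n, Pow(Mul(Function('Y')(-4, -5), Add(139, -14)), -1)), Mul(Function('j')(352, 184), Pow(352315, -1))) = Add(Mul(-176478, Pow(Mul(Mul(-5, -5), Add(139, -14)), -1)), Mul(-204, Pow(352315, -1))) = Add(Mul(-176478, Pow(Mul(25, 125), -1)), Mul(-204, Rational(1, 352315))) = Add(Mul(-176478, Pow(3125, -1)), Rational(-204, 352315)) = Add(Mul(-176478, Rational(1, 3125)), Rational(-204, 352315)) = Add(Rational(-176478, 3125), Rational(-204, 352315)) = Rational(-12435296814, 220196875)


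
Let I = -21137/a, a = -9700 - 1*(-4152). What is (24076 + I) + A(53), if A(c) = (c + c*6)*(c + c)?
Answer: 351775433/5548 ≈ 63406.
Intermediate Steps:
A(c) = 14*c**2 (A(c) = (c + 6*c)*(2*c) = (7*c)*(2*c) = 14*c**2)
a = -5548 (a = -9700 + 4152 = -5548)
I = 21137/5548 (I = -21137/(-5548) = -21137*(-1/5548) = 21137/5548 ≈ 3.8098)
(24076 + I) + A(53) = (24076 + 21137/5548) + 14*53**2 = 133594785/5548 + 14*2809 = 133594785/5548 + 39326 = 351775433/5548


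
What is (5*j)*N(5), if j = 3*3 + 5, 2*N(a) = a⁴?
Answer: 21875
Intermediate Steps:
N(a) = a⁴/2
j = 14 (j = 9 + 5 = 14)
(5*j)*N(5) = (5*14)*((½)*5⁴) = 70*((½)*625) = 70*(625/2) = 21875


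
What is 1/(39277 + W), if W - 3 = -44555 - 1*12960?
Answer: -1/18235 ≈ -5.4840e-5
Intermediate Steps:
W = -57512 (W = 3 + (-44555 - 1*12960) = 3 + (-44555 - 12960) = 3 - 57515 = -57512)
1/(39277 + W) = 1/(39277 - 57512) = 1/(-18235) = -1/18235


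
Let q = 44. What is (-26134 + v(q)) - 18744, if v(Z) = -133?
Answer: -45011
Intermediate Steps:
(-26134 + v(q)) - 18744 = (-26134 - 133) - 18744 = -26267 - 18744 = -45011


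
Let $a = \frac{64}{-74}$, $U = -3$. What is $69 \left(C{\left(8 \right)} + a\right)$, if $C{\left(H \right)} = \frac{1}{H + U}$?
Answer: $- \frac{8487}{185} \approx -45.876$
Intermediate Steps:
$C{\left(H \right)} = \frac{1}{-3 + H}$ ($C{\left(H \right)} = \frac{1}{H - 3} = \frac{1}{-3 + H}$)
$a = - \frac{32}{37}$ ($a = 64 \left(- \frac{1}{74}\right) = - \frac{32}{37} \approx -0.86486$)
$69 \left(C{\left(8 \right)} + a\right) = 69 \left(\frac{1}{-3 + 8} - \frac{32}{37}\right) = 69 \left(\frac{1}{5} - \frac{32}{37}\right) = 69 \left(- \frac{123}{185}\right) = - \frac{8487}{185}$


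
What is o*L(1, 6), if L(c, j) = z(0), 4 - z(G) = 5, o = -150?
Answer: 150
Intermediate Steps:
z(G) = -1 (z(G) = 4 - 1*5 = 4 - 5 = -1)
L(c, j) = -1
o*L(1, 6) = -150*(-1) = 150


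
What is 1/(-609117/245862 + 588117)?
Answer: 81954/48198337579 ≈ 1.7003e-6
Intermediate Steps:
1/(-609117/245862 + 588117) = 1/(-609117*1/245862 + 588117) = 1/(-203039/81954 + 588117) = 1/(48198337579/81954) = 81954/48198337579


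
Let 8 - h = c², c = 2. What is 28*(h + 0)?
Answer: 112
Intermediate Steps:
h = 4 (h = 8 - 1*2² = 8 - 1*4 = 8 - 4 = 4)
28*(h + 0) = 28*(4 + 0) = 28*4 = 112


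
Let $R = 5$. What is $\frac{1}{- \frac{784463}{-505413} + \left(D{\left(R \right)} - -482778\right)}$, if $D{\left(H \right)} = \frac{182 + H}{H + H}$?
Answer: $\frac{5054130}{2440125130001} \approx 2.0713 \cdot 10^{-6}$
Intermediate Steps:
$D{\left(H \right)} = \frac{182 + H}{2 H}$
$\frac{1}{- \frac{784463}{-505413} + \left(D{\left(R \right)} - -482778\right)} = \frac{1}{- \frac{784463}{-505413} + \left(\frac{182 + 5}{2 \cdot 5} - -482778\right)} = \frac{1}{\left(-784463\right) \left(- \frac{1}{505413}\right) + \left(\frac{1}{2} \cdot \frac{1}{5} \cdot 187 + 482778\right)} = \frac{1}{\frac{784463}{505413} + \left(\frac{187}{10} + 482778\right)} = \frac{1}{\frac{784463}{505413} + \frac{4827967}{10}} = \frac{1}{\frac{2440125130001}{5054130}} = \frac{5054130}{2440125130001}$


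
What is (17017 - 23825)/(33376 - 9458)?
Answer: -3404/11959 ≈ -0.28464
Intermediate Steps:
(17017 - 23825)/(33376 - 9458) = -6808/23918 = -6808*1/23918 = -3404/11959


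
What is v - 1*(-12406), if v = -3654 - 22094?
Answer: -13342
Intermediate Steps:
v = -25748
v - 1*(-12406) = -25748 - 1*(-12406) = -25748 + 12406 = -13342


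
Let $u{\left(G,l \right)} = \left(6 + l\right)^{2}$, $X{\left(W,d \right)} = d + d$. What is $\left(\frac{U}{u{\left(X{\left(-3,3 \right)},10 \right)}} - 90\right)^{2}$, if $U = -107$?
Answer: $\frac{535783609}{65536} \approx 8175.4$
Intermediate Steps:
$X{\left(W,d \right)} = 2 d$
$\left(\frac{U}{u{\left(X{\left(-3,3 \right)},10 \right)}} - 90\right)^{2} = \left(- \frac{107}{\left(6 + 10\right)^{2}} - 90\right)^{2} = \left(- \frac{107}{16^{2}} - 90\right)^{2} = \left(- \frac{107}{256} - 90\right)^{2} = \left(- \frac{23147}{256}\right)^{2} = \frac{535783609}{65536}$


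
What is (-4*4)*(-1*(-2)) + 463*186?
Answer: 86086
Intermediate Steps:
(-4*4)*(-1*(-2)) + 463*186 = -16*2 + 86118 = -32 + 86118 = 86086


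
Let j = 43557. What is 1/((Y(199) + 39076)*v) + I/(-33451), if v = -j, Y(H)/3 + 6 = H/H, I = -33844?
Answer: 5234682173467/5173896510057 ≈ 1.0117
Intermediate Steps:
Y(H) = -15 (Y(H) = -18 + 3*(H/H) = -18 + 3*1 = -18 + 3 = -15)
v = -43557 (v = -1*43557 = -43557)
1/((Y(199) + 39076)*v) + I/(-33451) = 1/((-15 + 39076)*(-43557)) - 33844/(-33451) = -1/43557/39061 - 33844*(-1/33451) = (1/39061)*(-1/43557) + 33844/33451 = -1/1701379977 + 33844/33451 = 5234682173467/5173896510057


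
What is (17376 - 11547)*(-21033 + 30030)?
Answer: 52443513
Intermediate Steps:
(17376 - 11547)*(-21033 + 30030) = 5829*8997 = 52443513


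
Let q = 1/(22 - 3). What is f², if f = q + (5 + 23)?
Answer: 284089/361 ≈ 786.95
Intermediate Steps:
q = 1/19 ≈ 0.052632
f = 533/19 (f = 1/19 + (5 + 23) = 1/19 + 28 = 533/19 ≈ 28.053)
f² = (533/19)² = 284089/361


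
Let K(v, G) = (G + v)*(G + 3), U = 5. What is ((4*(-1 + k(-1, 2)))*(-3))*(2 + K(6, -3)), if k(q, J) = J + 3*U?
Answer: -384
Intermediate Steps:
K(v, G) = (3 + G)*(G + v) (K(v, G) = (G + v)*(3 + G) = (3 + G)*(G + v))
k(q, J) = 15 + J (k(q, J) = J + 3*5 = J + 15 = 15 + J)
((4*(-1 + k(-1, 2)))*(-3))*(2 + K(6, -3)) = ((4*(-1 + (15 + 2)))*(-3))*(2 + ((-3)² + 3*(-3) + 3*6 - 3*6)) = ((4*(-1 + 17))*(-3))*(2 + (9 - 9 + 18 - 18)) = ((4*16)*(-3))*(2 + 0) = (64*(-3))*2 = -192*2 = -384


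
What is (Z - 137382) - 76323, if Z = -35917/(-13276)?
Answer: -2837111663/13276 ≈ -2.1370e+5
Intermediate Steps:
Z = 35917/13276 (Z = -35917*(-1)/13276 = -1*(-35917/13276) = 35917/13276 ≈ 2.7054)
(Z - 137382) - 76323 = (35917/13276 - 137382) - 76323 = -1823847515/13276 - 76323 = -2837111663/13276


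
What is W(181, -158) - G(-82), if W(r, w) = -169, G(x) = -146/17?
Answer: -2727/17 ≈ -160.41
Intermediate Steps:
G(x) = -146/17 (G(x) = -146*1/17 = -146/17)
W(181, -158) - G(-82) = -169 - 1*(-146/17) = -169 + 146/17 = -2727/17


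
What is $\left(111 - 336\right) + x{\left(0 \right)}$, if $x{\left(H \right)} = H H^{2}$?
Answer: $-225$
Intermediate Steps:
$x{\left(H \right)} = H^{3}$
$\left(111 - 336\right) + x{\left(0 \right)} = \left(111 - 336\right) + 0^{3} = -225 + 0 = -225$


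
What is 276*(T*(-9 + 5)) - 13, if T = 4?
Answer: -4429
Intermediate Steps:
276*(T*(-9 + 5)) - 13 = 276*(4*(-9 + 5)) - 13 = 276*(4*(-4)) - 13 = 276*(-16) - 13 = -4416 - 13 = -4429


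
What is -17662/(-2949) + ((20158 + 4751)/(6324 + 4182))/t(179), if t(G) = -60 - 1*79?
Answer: 8572987489/1435508322 ≈ 5.9721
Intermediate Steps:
t(G) = -139 (t(G) = -60 - 79 = -139)
-17662/(-2949) + ((20158 + 4751)/(6324 + 4182))/t(179) = -17662/(-2949) + ((20158 + 4751)/(6324 + 4182))/(-139) = -17662*(-1/2949) + (24909/10506)*(-1/139) = 17662/2949 + (24909*(1/10506))*(-1/139) = 17662/2949 + (8303/3502)*(-1/139) = 17662/2949 - 8303/486778 = 8572987489/1435508322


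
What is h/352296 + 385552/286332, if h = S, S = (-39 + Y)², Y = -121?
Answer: 1491234652/1050766857 ≈ 1.4192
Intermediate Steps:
S = 25600 (S = (-39 - 121)² = (-160)² = 25600)
h = 25600
h/352296 + 385552/286332 = 25600/352296 + 385552/286332 = 25600*(1/352296) + 385552*(1/286332) = 3200/44037 + 96388/71583 = 1491234652/1050766857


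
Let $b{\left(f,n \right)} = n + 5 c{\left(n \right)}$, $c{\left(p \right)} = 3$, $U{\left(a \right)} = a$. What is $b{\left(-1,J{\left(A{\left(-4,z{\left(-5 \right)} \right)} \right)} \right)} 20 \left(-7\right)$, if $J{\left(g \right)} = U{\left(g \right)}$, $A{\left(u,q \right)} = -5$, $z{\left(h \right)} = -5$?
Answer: $-1400$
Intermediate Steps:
$J{\left(g \right)} = g$
$b{\left(f,n \right)} = 15 + n$ ($b{\left(f,n \right)} = n + 5 \cdot 3 = n + 15 = 15 + n$)
$b{\left(-1,J{\left(A{\left(-4,z{\left(-5 \right)} \right)} \right)} \right)} 20 \left(-7\right) = \left(15 - 5\right) 20 \left(-7\right) = 10 \cdot 20 \left(-7\right) = 200 \left(-7\right) = -1400$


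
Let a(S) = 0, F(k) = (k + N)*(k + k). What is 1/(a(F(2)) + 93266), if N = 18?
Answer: 1/93266 ≈ 1.0722e-5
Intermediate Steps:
F(k) = 2*k*(18 + k) (F(k) = (k + 18)*(k + k) = (18 + k)*(2*k) = 2*k*(18 + k))
1/(a(F(2)) + 93266) = 1/(0 + 93266) = 1/93266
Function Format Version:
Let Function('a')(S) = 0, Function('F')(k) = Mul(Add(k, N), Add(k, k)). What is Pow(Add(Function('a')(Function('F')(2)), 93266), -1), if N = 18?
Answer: Rational(1, 93266) ≈ 1.0722e-5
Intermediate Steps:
Function('F')(k) = Mul(2, k, Add(18, k)) (Function('F')(k) = Mul(Add(k, 18), Add(k, k)) = Mul(Add(18, k), Mul(2, k)) = Mul(2, k, Add(18, k)))
Pow(Add(Function('a')(Function('F')(2)), 93266), -1) = Pow(Add(0, 93266), -1) = Pow(93266, -1) = Rational(1, 93266)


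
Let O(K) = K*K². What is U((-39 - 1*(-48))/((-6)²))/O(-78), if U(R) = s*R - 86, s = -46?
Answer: 5/24336 ≈ 0.00020546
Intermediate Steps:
O(K) = K³
U(R) = -86 - 46*R (U(R) = -46*R - 86 = -86 - 46*R)
U((-39 - 1*(-48))/((-6)²))/O(-78) = (-86 - 46*(-39 - 1*(-48))/((-6)²))/((-78)³) = (-86 - 46*(-39 + 48)/36)/(-474552) = (-86 - 414/36)*(-1/474552) = (-86 - 46*¼)*(-1/474552) = (-86 - 23/2)*(-1/474552) = -195/2*(-1/474552) = 5/24336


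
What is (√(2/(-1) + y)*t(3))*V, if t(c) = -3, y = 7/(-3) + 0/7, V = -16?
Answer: 16*I*√39 ≈ 99.92*I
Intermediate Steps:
y = -7/3 (y = 7*(-⅓) + 0*(⅐) = -7/3 + 0 = -7/3 ≈ -2.3333)
(√(2/(-1) + y)*t(3))*V = (√(2/(-1) - 7/3)*(-3))*(-16) = (√(2*(-1) - 7/3)*(-3))*(-16) = (√(-2 - 7/3)*(-3))*(-16) = (√(-13/3)*(-3))*(-16) = ((I*√39/3)*(-3))*(-16) = -I*√39*(-16) = 16*I*√39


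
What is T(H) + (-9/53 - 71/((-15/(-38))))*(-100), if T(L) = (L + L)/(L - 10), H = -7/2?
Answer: 25763962/1431 ≈ 18004.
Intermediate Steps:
H = -7/2 (H = -7*1/2 = -7/2 ≈ -3.5000)
T(L) = 2*L/(-10 + L) (T(L) = (2*L)/(-10 + L) = 2*L/(-10 + L))
T(H) + (-9/53 - 71/((-15/(-38))))*(-100) = 2*(-7/2)/(-10 - 7/2) + (-9/53 - 71/((-15/(-38))))*(-100) = 2*(-7/2)/(-27/2) + (-9*1/53 - 71/((-15*(-1/38))))*(-100) = 2*(-7/2)*(-2/27) + (-9/53 - 71/15/38)*(-100) = 14/27 + (-9/53 - 71*38/15)*(-100) = 14/27 + (-9/53 - 2698/15)*(-100) = 14/27 - 143129/795*(-100) = 14/27 + 2862580/159 = 25763962/1431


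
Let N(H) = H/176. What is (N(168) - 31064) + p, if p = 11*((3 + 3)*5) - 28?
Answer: -676743/22 ≈ -30761.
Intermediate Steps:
p = 302 (p = 11*(6*5) - 28 = 11*30 - 28 = 330 - 28 = 302)
N(H) = H/176 (N(H) = H*(1/176) = H/176)
(N(168) - 31064) + p = ((1/176)*168 - 31064) + 302 = (21/22 - 31064) + 302 = -683387/22 + 302 = -676743/22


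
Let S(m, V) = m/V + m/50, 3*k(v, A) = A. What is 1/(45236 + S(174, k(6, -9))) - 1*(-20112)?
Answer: 22717248169/1129537 ≈ 20112.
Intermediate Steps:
k(v, A) = A/3
S(m, V) = m/50 + m/V (S(m, V) = m/V + m*(1/50) = m/V + m/50 = m/50 + m/V)
1/(45236 + S(174, k(6, -9))) - 1*(-20112) = 1/(45236 + ((1/50)*174 + 174/(((1/3)*(-9))))) - 1*(-20112) = 1/(45236 + (87/25 + 174/(-3))) + 20112 = 1/(45236 + (87/25 + 174*(-1/3))) + 20112 = 1/(45236 + (87/25 - 58)) + 20112 = 1/(45236 - 1363/25) + 20112 = 1/(1129537/25) + 20112 = 25/1129537 + 20112 = 22717248169/1129537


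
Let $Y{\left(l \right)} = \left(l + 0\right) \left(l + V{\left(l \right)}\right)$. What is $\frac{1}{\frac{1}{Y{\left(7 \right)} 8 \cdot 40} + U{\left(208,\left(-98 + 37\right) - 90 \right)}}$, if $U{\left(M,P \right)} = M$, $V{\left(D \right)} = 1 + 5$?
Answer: $\frac{29120}{6056961} \approx 0.0048077$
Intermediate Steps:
$V{\left(D \right)} = 6$
$Y{\left(l \right)} = l \left(6 + l\right)$ ($Y{\left(l \right)} = \left(l + 0\right) \left(l + 6\right) = l \left(6 + l\right)$)
$\frac{1}{\frac{1}{Y{\left(7 \right)} 8 \cdot 40} + U{\left(208,\left(-98 + 37\right) - 90 \right)}} = \frac{1}{\frac{1}{7 \left(6 + 7\right) 8 \cdot 40} + 208} = \frac{1}{\frac{1}{7 \cdot 13 \cdot 8 \cdot 40} + 208} = \frac{1}{\frac{1}{91 \cdot 8 \cdot 40} + 208} = \frac{1}{\frac{1}{728 \cdot 40} + 208} = \frac{1}{\frac{1}{29120} + 208} = \frac{1}{\frac{6056961}{29120}} = \frac{29120}{6056961}$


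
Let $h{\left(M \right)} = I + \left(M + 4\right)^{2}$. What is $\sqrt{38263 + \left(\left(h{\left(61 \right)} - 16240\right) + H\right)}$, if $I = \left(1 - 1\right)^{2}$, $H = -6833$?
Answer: $\sqrt{19415} \approx 139.34$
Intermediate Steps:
$I = 0$ ($I = 0^{2} = 0$)
$h{\left(M \right)} = \left(4 + M\right)^{2}$ ($h{\left(M \right)} = 0 + \left(M + 4\right)^{2} = 0 + \left(4 + M\right)^{2} = \left(4 + M\right)^{2}$)
$\sqrt{38263 + \left(\left(h{\left(61 \right)} - 16240\right) + H\right)} = \sqrt{38263 - \left(23073 - \left(4 + 61\right)^{2}\right)} = \sqrt{38263 - \left(23073 - 4225\right)} = \sqrt{38263 + \left(\left(4225 - 16240\right) - 6833\right)} = \sqrt{38263 - 18848} = \sqrt{19415}$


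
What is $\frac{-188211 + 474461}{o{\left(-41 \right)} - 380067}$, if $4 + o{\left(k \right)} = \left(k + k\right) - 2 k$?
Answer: $- \frac{286250}{380071} \approx -0.75315$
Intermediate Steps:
$o{\left(k \right)} = -4$ ($o{\left(k \right)} = -4 + \left(\left(k + k\right) - 2 k\right) = -4 + \left(2 k - 2 k\right) = -4 + 0 = -4$)
$\frac{-188211 + 474461}{o{\left(-41 \right)} - 380067} = \frac{-188211 + 474461}{-4 - 380067} = \frac{286250}{-380071} = 286250 \left(- \frac{1}{380071}\right) = - \frac{286250}{380071}$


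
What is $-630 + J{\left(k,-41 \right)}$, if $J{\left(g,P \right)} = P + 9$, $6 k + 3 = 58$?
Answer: $-662$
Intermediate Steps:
$k = \frac{55}{6}$ ($k = - \frac{1}{2} + \frac{1}{6} \cdot 58 = - \frac{1}{2} + \frac{29}{3} = \frac{55}{6} \approx 9.1667$)
$J{\left(g,P \right)} = 9 + P$
$-630 + J{\left(k,-41 \right)} = -630 + \left(9 - 41\right) = -630 - 32 = -662$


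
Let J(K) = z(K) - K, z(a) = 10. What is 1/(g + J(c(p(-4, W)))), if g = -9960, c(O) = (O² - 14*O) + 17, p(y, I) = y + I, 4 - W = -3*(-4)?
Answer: -1/10279 ≈ -9.7286e-5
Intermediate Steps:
W = -8 (W = 4 - (-3)*(-4) = 4 - 1*12 = 4 - 12 = -8)
p(y, I) = I + y
c(O) = 17 + O² - 14*O
J(K) = 10 - K
1/(g + J(c(p(-4, W)))) = 1/(-9960 + (10 - (17 + (-8 - 4)² - 14*(-8 - 4)))) = 1/(-9960 + (10 - (17 + (-12)² - 14*(-12)))) = 1/(-9960 + (10 - (17 + 144 + 168))) = 1/(-9960 + (10 - 1*329)) = 1/(-9960 + (10 - 329)) = 1/(-9960 - 319) = 1/(-10279) = -1/10279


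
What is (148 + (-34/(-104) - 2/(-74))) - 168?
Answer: -37799/1924 ≈ -19.646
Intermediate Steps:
(148 + (-34/(-104) - 2/(-74))) - 168 = (148 + (-34*(-1/104) - 2*(-1/74))) - 168 = (148 + (17/52 + 1/37)) - 168 = (148 + 681/1924) - 168 = 285433/1924 - 168 = -37799/1924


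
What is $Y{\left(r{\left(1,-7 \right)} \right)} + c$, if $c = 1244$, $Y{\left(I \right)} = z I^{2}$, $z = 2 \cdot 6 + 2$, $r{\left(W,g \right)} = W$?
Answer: $1258$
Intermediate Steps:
$z = 14$ ($z = 12 + 2 = 14$)
$Y{\left(I \right)} = 14 I^{2}$
$Y{\left(r{\left(1,-7 \right)} \right)} + c = 14 \cdot 1^{2} + 1244 = 14 \cdot 1 + 1244 = 14 + 1244 = 1258$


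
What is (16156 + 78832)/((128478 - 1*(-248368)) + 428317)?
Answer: 94988/805163 ≈ 0.11797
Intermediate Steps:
(16156 + 78832)/((128478 - 1*(-248368)) + 428317) = 94988/((128478 + 248368) + 428317) = 94988/(376846 + 428317) = 94988/805163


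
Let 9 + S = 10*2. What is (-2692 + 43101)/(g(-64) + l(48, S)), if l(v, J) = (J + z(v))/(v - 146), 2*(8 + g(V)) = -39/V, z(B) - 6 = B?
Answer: -253445248/52425 ≈ -4834.4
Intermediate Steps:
z(B) = 6 + B
S = 11 (S = -9 + 10*2 = -9 + 20 = 11)
g(V) = -8 - 39/(2*V) (g(V) = -8 + (-39/V)/2 = -8 - 39/(2*V))
l(v, J) = (6 + J + v)/(-146 + v) (l(v, J) = (J + (6 + v))/(v - 146) = (6 + J + v)/(-146 + v))
(-2692 + 43101)/(g(-64) + l(48, S)) = (-2692 + 43101)/((-8 - 39/2/(-64)) + (6 + 11 + 48)/(-146 + 48)) = 40409/((-8 - 39/2*(-1/64)) + 65/(-98)) = 40409/((-8 + 39/128) - 1/98*65) = 40409/(-985/128 - 65/98) = 40409/(-52425/6272) = 40409*(-6272/52425) = -253445248/52425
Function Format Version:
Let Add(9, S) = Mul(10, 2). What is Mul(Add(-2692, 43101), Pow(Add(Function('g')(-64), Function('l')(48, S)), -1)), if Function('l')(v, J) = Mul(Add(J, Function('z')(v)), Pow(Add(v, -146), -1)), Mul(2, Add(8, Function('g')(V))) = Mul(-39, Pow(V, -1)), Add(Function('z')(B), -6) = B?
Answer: Rational(-253445248, 52425) ≈ -4834.4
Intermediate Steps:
Function('z')(B) = Add(6, B)
S = 11 (S = Add(-9, Mul(10, 2)) = Add(-9, 20) = 11)
Function('g')(V) = Add(-8, Mul(Rational(-39, 2), Pow(V, -1))) (Function('g')(V) = Add(-8, Mul(Rational(1, 2), Mul(-39, Pow(V, -1)))) = Add(-8, Mul(Rational(-39, 2), Pow(V, -1))))
Function('l')(v, J) = Mul(Pow(Add(-146, v), -1), Add(6, J, v)) (Function('l')(v, J) = Mul(Add(J, Add(6, v)), Pow(Add(v, -146), -1)) = Mul(Add(6, J, v), Pow(Add(-146, v), -1)) = Mul(Pow(Add(-146, v), -1), Add(6, J, v)))
Mul(Add(-2692, 43101), Pow(Add(Function('g')(-64), Function('l')(48, S)), -1)) = Mul(Add(-2692, 43101), Pow(Add(Add(-8, Mul(Rational(-39, 2), Pow(-64, -1))), Mul(Pow(Add(-146, 48), -1), Add(6, 11, 48))), -1)) = Mul(40409, Pow(Add(Add(-8, Mul(Rational(-39, 2), Rational(-1, 64))), Mul(Pow(-98, -1), 65)), -1)) = Mul(40409, Pow(Add(Add(-8, Rational(39, 128)), Mul(Rational(-1, 98), 65)), -1)) = Mul(40409, Pow(Add(Rational(-985, 128), Rational(-65, 98)), -1)) = Mul(40409, Pow(Rational(-52425, 6272), -1)) = Mul(40409, Rational(-6272, 52425)) = Rational(-253445248, 52425)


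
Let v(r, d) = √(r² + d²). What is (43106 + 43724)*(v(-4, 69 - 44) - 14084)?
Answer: -1222913720 + 86830*√641 ≈ -1.2207e+9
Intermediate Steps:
v(r, d) = √(d² + r²)
(43106 + 43724)*(v(-4, 69 - 44) - 14084) = (43106 + 43724)*(√((69 - 44)² + (-4)²) - 14084) = 86830*(√(25² + 16) - 14084) = 86830*(√(625 + 16) - 14084) = 86830*(√641 - 14084) = 86830*(-14084 + √641) = -1222913720 + 86830*√641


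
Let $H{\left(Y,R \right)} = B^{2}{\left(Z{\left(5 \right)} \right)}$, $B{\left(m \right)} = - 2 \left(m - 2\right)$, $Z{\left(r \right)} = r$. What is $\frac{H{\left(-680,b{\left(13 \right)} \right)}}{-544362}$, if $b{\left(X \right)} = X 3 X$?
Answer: $- \frac{6}{90727} \approx -6.6133 \cdot 10^{-5}$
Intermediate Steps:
$b{\left(X \right)} = 3 X^{2}$ ($b{\left(X \right)} = 3 X X = 3 X^{2}$)
$B{\left(m \right)} = 4 - 2 m$ ($B{\left(m \right)} = - 2 \left(-2 + m\right) = 4 - 2 m$)
$H{\left(Y,R \right)} = 36$ ($H{\left(Y,R \right)} = \left(4 - 10\right)^{2} = \left(-6\right)^{2} = 36$)
$\frac{H{\left(-680,b{\left(13 \right)} \right)}}{-544362} = \frac{36}{-544362} = 36 \left(- \frac{1}{544362}\right) = - \frac{6}{90727}$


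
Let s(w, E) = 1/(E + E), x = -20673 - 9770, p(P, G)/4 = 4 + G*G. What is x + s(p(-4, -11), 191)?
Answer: -11629225/382 ≈ -30443.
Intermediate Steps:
p(P, G) = 16 + 4*G² (p(P, G) = 4*(4 + G*G) = 4*(4 + G²) = 16 + 4*G²)
x = -30443
s(w, E) = 1/(2*E)
x + s(p(-4, -11), 191) = -30443 + (½)/191 = -30443 + (½)*(1/191) = -30443 + 1/382 = -11629225/382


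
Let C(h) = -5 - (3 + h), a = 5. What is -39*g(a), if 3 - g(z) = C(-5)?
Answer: -234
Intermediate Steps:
C(h) = -8 - h (C(h) = -5 + (-3 - h) = -8 - h)
g(z) = 6 (g(z) = 3 - (-8 - 1*(-5)) = 3 - (-8 + 5) = 3 - 1*(-3) = 3 + 3 = 6)
-39*g(a) = -39*6 = -234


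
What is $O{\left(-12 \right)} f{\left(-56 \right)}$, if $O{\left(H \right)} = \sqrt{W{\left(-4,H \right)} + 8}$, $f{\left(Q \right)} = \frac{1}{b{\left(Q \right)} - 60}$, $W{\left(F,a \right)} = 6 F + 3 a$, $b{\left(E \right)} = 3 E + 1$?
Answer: $- \frac{2 i \sqrt{13}}{227} \approx - 0.031767 i$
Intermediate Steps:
$b{\left(E \right)} = 1 + 3 E$
$W{\left(F,a \right)} = 3 a + 6 F$
$f{\left(Q \right)} = \frac{1}{-59 + 3 Q}$ ($f{\left(Q \right)} = \frac{1}{\left(1 + 3 Q\right) - 60} = \frac{1}{-59 + 3 Q}$)
$O{\left(H \right)} = \sqrt{-16 + 3 H}$ ($O{\left(H \right)} = \sqrt{\left(3 H + 6 \left(-4\right)\right) + 8} = \sqrt{\left(3 H - 24\right) + 8} = \sqrt{\left(-24 + 3 H\right) + 8} = \sqrt{-16 + 3 H}$)
$O{\left(-12 \right)} f{\left(-56 \right)} = \frac{\sqrt{-16 + 3 \left(-12\right)}}{-59 + 3 \left(-56\right)} = \frac{\sqrt{-16 - 36}}{-59 - 168} = \frac{\sqrt{-52}}{-227} = 2 i \sqrt{13} \left(- \frac{1}{227}\right) = - \frac{2 i \sqrt{13}}{227}$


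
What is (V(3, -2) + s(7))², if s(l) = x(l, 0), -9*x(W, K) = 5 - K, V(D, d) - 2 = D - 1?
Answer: 961/81 ≈ 11.864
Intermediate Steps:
V(D, d) = 1 + D (V(D, d) = 2 + (D - 1) = 2 + (-1 + D) = 1 + D)
x(W, K) = -5/9 + K/9 (x(W, K) = -(5 - K)/9 = -5/9 + K/9)
s(l) = -5/9 (s(l) = -5/9 + (⅑)*0 = -5/9 + 0 = -5/9)
(V(3, -2) + s(7))² = ((1 + 3) - 5/9)² = (4 - 5/9)² = (31/9)² = 961/81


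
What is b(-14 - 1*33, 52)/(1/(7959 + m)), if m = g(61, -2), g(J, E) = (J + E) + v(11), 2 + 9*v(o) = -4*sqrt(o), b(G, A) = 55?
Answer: 3968800/9 - 220*sqrt(11)/9 ≈ 4.4090e+5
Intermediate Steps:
v(o) = -2/9 - 4*sqrt(o)/9 (v(o) = -2/9 + (-4*sqrt(o))/9 = -2/9 - 4*sqrt(o)/9)
g(J, E) = -2/9 + E + J - 4*sqrt(11)/9 (g(J, E) = (J + E) + (-2/9 - 4*sqrt(11)/9) = (E + J) + (-2/9 - 4*sqrt(11)/9) = -2/9 + E + J - 4*sqrt(11)/9)
m = 529/9 - 4*sqrt(11)/9 (m = -2/9 - 2 + 61 - 4*sqrt(11)/9 = 529/9 - 4*sqrt(11)/9 ≈ 57.304)
b(-14 - 1*33, 52)/(1/(7959 + m)) = 55/(1/(7959 + (529/9 - 4*sqrt(11)/9))) = 55/(1/(72160/9 - 4*sqrt(11)/9)) = 55*(72160/9 - 4*sqrt(11)/9) = 3968800/9 - 220*sqrt(11)/9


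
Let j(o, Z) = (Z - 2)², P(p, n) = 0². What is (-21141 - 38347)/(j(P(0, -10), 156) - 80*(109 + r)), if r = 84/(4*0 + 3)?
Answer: -14872/3189 ≈ -4.6635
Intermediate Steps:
P(p, n) = 0
j(o, Z) = (-2 + Z)²
r = 28 (r = 84/(0 + 3) = 84/3 = 84*(⅓) = 28)
(-21141 - 38347)/(j(P(0, -10), 156) - 80*(109 + r)) = (-21141 - 38347)/((-2 + 156)² - 80*(109 + 28)) = -59488/(154² - 80*137) = -59488/(23716 - 10960) = -59488/12756 = -59488*1/12756 = -14872/3189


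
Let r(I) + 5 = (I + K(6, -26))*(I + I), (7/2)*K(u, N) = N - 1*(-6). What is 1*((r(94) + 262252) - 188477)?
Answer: 632574/7 ≈ 90368.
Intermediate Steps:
K(u, N) = 12/7 + 2*N/7 (K(u, N) = 2*(N - 1*(-6))/7 = 2*(N + 6)/7 = 2*(6 + N)/7 = 12/7 + 2*N/7)
r(I) = -5 + 2*I*(-40/7 + I) (r(I) = -5 + (I + (12/7 + (2/7)*(-26)))*(I + I) = -5 + (I + (12/7 - 52/7))*(2*I) = -5 + (I - 40/7)*(2*I) = -5 + (-40/7 + I)*(2*I) = -5 + 2*I*(-40/7 + I))
1*((r(94) + 262252) - 188477) = 1*(((-5 + 2*94² - 80/7*94) + 262252) - 188477) = 1*(((-5 + 2*8836 - 7520/7) + 262252) - 188477) = 1*(((-5 + 17672 - 7520/7) + 262252) - 188477) = 1*((116149/7 + 262252) - 188477) = 1*(1951913/7 - 188477) = 1*(632574/7) = 632574/7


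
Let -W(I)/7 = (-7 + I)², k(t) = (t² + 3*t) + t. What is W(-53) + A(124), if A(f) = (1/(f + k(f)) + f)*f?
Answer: -1267295/129 ≈ -9824.0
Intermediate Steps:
k(t) = t² + 4*t
A(f) = f*(f + 1/(f + f*(4 + f))) (A(f) = (1/(f + f*(4 + f)) + f)*f = (f + 1/(f + f*(4 + f)))*f = f*(f + 1/(f + f*(4 + f))))
W(I) = -7*(-7 + I)²
W(-53) + A(124) = -7*(-7 - 53)² + (1 + 124³ + 5*124²)/(5 + 124) = -7*(-60)² + (1 + 1906624 + 5*15376)/129 = -7*3600 + (1 + 1906624 + 76880)/129 = -25200 + (1/129)*1983505 = -25200 + 1983505/129 = -1267295/129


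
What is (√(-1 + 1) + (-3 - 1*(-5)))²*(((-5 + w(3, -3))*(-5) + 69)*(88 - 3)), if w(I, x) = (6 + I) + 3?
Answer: 11560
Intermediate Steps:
w(I, x) = 9 + I
(√(-1 + 1) + (-3 - 1*(-5)))²*(((-5 + w(3, -3))*(-5) + 69)*(88 - 3)) = (√(-1 + 1) + (-3 - 1*(-5)))²*(((-5 + (9 + 3))*(-5) + 69)*(88 - 3)) = (√0 + (-3 + 5))²*(((-5 + 12)*(-5) + 69)*85) = (0 + 2)²*((7*(-5) + 69)*85) = 2²*((-35 + 69)*85) = 4*(34*85) = 4*2890 = 11560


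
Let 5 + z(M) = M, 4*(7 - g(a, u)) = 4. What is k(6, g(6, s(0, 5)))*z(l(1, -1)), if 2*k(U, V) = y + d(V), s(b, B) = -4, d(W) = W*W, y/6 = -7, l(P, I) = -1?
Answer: 18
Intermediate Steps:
y = -42 (y = 6*(-7) = -42)
d(W) = W²
g(a, u) = 6 (g(a, u) = 7 - ¼*4 = 7 - 1 = 6)
k(U, V) = -21 + V²/2 (k(U, V) = (-42 + V²)/2 = -21 + V²/2)
z(M) = -5 + M
k(6, g(6, s(0, 5)))*z(l(1, -1)) = (-21 + (½)*6²)*(-5 - 1) = (-21 + (½)*36)*(-6) = (-21 + 18)*(-6) = -3*(-6) = 18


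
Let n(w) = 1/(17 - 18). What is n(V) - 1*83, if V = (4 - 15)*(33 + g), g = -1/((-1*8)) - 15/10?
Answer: -84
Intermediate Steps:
g = -11/8 (g = -1/(-8) - 15*1/10 = -1*(-1/8) - 3/2 = 1/8 - 3/2 = -11/8 ≈ -1.3750)
V = -2783/8 (V = (4 - 15)*(33 - 11/8) = -11*253/8 = -2783/8 ≈ -347.88)
n(w) = -1 (n(w) = 1/(-1) = -1)
n(V) - 1*83 = -1 - 1*83 = -1 - 83 = -84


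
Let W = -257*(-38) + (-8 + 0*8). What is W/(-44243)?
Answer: -9758/44243 ≈ -0.22055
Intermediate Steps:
W = 9758 (W = 9766 + (-8 + 0) = 9766 - 8 = 9758)
W/(-44243) = 9758/(-44243) = 9758*(-1/44243) = -9758/44243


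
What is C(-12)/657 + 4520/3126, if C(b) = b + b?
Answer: 53604/38033 ≈ 1.4094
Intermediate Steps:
C(b) = 2*b
C(-12)/657 + 4520/3126 = (2*(-12))/657 + 4520/3126 = -24*1/657 + 4520*(1/3126) = -8/219 + 2260/1563 = 53604/38033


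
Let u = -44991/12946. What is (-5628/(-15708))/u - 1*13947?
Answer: -117341399581/8413317 ≈ -13947.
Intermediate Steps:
u = -44991/12946 (u = -44991*1/12946 = -44991/12946 ≈ -3.4753)
(-5628/(-15708))/u - 1*13947 = (-5628/(-15708))/(-44991/12946) - 1*13947 = -5628*(-1/15708)*(-12946/44991) - 13947 = (67/187)*(-12946/44991) - 13947 = -867382/8413317 - 13947 = -117341399581/8413317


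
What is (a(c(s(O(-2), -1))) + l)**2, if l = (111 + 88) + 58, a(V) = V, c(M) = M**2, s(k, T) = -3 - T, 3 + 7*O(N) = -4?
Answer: 68121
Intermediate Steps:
O(N) = -1 (O(N) = -3/7 + (1/7)*(-4) = -3/7 - 4/7 = -1)
l = 257 (l = 199 + 58 = 257)
(a(c(s(O(-2), -1))) + l)**2 = ((-3 - 1*(-1))**2 + 257)**2 = ((-3 + 1)**2 + 257)**2 = ((-2)**2 + 257)**2 = (4 + 257)**2 = 261**2 = 68121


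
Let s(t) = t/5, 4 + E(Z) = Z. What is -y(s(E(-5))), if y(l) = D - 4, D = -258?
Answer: 262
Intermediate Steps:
E(Z) = -4 + Z
s(t) = t/5 (s(t) = t*(⅕) = t/5)
y(l) = -262 (y(l) = -258 - 4 = -262)
-y(s(E(-5))) = -1*(-262) = 262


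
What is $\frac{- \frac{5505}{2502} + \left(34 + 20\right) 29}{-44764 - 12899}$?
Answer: $- \frac{1304209}{48090942} \approx -0.02712$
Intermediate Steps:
$\frac{- \frac{5505}{2502} + \left(34 + 20\right) 29}{-44764 - 12899} = \frac{\left(-5505\right) \frac{1}{2502} + 54 \cdot 29}{-57663} = \left(- \frac{1835}{834} + 1566\right) \left(- \frac{1}{57663}\right) = \frac{1304209}{834} \left(- \frac{1}{57663}\right) = - \frac{1304209}{48090942}$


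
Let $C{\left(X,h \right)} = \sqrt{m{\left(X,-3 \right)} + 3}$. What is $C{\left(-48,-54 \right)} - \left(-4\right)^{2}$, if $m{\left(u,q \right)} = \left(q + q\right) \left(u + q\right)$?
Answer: $-16 + \sqrt{309} \approx 1.5784$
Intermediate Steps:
$m{\left(u,q \right)} = 2 q \left(q + u\right)$
$C{\left(X,h \right)} = \sqrt{21 - 6 X}$ ($C{\left(X,h \right)} = \sqrt{2 \left(-3\right) \left(-3 + X\right) + 3} = \sqrt{\left(18 - 6 X\right) + 3} = \sqrt{21 - 6 X}$)
$C{\left(-48,-54 \right)} - \left(-4\right)^{2} = \sqrt{21 - -288} - \left(-4\right)^{2} = \sqrt{21 + 288} - 16 = \sqrt{309} - 16 = -16 + \sqrt{309}$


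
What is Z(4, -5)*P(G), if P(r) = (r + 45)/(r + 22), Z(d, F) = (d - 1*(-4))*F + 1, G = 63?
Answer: -4212/85 ≈ -49.553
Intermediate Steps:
Z(d, F) = 1 + F*(4 + d) (Z(d, F) = (d + 4)*F + 1 = (4 + d)*F + 1 = F*(4 + d) + 1 = 1 + F*(4 + d))
P(r) = (45 + r)/(22 + r)
Z(4, -5)*P(G) = (1 + 4*(-5) - 5*4)*((45 + 63)/(22 + 63)) = (1 - 20 - 20)*(108/85) = -39*108/85 = -4212/85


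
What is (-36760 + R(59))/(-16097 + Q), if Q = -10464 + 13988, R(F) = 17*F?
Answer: 3973/1397 ≈ 2.8440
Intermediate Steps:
Q = 3524
(-36760 + R(59))/(-16097 + Q) = (-36760 + 17*59)/(-16097 + 3524) = (-36760 + 1003)/(-12573) = -35757*(-1/12573) = 3973/1397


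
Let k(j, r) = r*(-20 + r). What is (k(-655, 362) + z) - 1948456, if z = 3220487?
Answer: 1395835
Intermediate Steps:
(k(-655, 362) + z) - 1948456 = (362*(-20 + 362) + 3220487) - 1948456 = (362*342 + 3220487) - 1948456 = (123804 + 3220487) - 1948456 = 3344291 - 1948456 = 1395835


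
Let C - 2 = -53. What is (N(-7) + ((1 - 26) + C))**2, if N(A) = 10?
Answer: 4356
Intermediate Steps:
C = -51 (C = 2 - 53 = -51)
(N(-7) + ((1 - 26) + C))**2 = (10 + ((1 - 26) - 51))**2 = (10 + (-25 - 51))**2 = (10 - 76)**2 = (-66)**2 = 4356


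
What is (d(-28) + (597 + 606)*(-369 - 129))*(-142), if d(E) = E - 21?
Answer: 85078306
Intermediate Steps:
d(E) = -21 + E
(d(-28) + (597 + 606)*(-369 - 129))*(-142) = ((-21 - 28) + (597 + 606)*(-369 - 129))*(-142) = (-49 + 1203*(-498))*(-142) = (-49 - 599094)*(-142) = -599143*(-142) = 85078306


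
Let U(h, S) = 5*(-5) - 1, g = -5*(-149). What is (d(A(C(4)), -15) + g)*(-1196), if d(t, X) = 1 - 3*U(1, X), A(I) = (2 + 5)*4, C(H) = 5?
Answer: -985504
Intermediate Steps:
g = 745
U(h, S) = -26 (U(h, S) = -25 - 1 = -26)
A(I) = 28 (A(I) = 7*4 = 28)
d(t, X) = 79 (d(t, X) = 1 - 3*(-26) = 1 + 78 = 79)
(d(A(C(4)), -15) + g)*(-1196) = (79 + 745)*(-1196) = 824*(-1196) = -985504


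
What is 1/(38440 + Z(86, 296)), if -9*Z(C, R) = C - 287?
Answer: 3/115387 ≈ 2.5999e-5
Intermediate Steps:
Z(C, R) = 287/9 - C/9 (Z(C, R) = -(C - 287)/9 = -(-287 + C)/9 = 287/9 - C/9)
1/(38440 + Z(86, 296)) = 1/(38440 + (287/9 - ⅑*86)) = 1/(38440 + (287/9 - 86/9)) = 1/(38440 + 67/3) = 1/(115387/3) = 3/115387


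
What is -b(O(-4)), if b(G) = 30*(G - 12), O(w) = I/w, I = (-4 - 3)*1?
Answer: 615/2 ≈ 307.50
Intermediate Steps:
I = -7 (I = -7*1 = -7)
O(w) = -7/w
b(G) = -360 + 30*G (b(G) = 30*(-12 + G) = -360 + 30*G)
-b(O(-4)) = -(-360 + 30*(-7/(-4))) = -(-360 + 30*(-7*(-¼))) = -(-360 + 30*(7/4)) = -(-360 + 105/2) = -1*(-615/2) = 615/2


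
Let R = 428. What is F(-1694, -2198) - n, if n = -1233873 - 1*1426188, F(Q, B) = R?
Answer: 2660489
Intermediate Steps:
F(Q, B) = 428
n = -2660061 (n = -1233873 - 1426188 = -2660061)
F(-1694, -2198) - n = 428 - 1*(-2660061) = 428 + 2660061 = 2660489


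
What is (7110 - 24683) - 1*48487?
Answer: -66060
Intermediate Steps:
(7110 - 24683) - 1*48487 = -17573 - 48487 = -66060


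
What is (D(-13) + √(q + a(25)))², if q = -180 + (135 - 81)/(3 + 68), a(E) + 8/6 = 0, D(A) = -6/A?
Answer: -6492410/35997 + 4*I*√8192406/923 ≈ -180.36 + 12.404*I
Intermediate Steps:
a(E) = -4/3 (a(E) = -4/3 + 0 = -4/3)
q = -12726/71 (q = -180 + 54/71 = -12726/71 ≈ -179.24)
(D(-13) + √(q + a(25)))² = (-6/(-13) + √(-12726/71 - 4/3))² = (-6*(-1/13) + √(-38462/213))² = (6/13 + I*√8192406/213)²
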